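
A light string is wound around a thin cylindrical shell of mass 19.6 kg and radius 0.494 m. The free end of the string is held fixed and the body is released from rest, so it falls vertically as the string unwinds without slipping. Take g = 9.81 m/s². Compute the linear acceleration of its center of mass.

Translation: Mg − T = Ma. Rotation about the center: TR = Iα with I = MR².
With a = αR: T = (I/R²)a = M a, so Mg = (1 + 1.000)Ma.
a = g/(1 + 1.000) = 9.81/2.000 = 4.905 m/s².

a ≈ 4.91 m/s²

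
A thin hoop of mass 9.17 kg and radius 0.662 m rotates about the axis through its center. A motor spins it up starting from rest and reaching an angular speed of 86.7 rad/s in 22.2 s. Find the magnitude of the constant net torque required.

τ ≈ 15.7 N·m

I = MR² = (9.17)(0.662)² = 4.019 kg·m².
α = Δω/Δt = (86.7 − 0)/22.2 = 3.905 rad/s².
τ = Iα = (4.019)(3.905) = 15.69 N·m.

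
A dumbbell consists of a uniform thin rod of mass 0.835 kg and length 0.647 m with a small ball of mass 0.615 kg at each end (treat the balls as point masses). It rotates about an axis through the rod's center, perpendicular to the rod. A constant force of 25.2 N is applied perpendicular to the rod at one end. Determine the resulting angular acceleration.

I_rod = (1/12)ML² = (1/12)(0.835)(0.647)² = 0.02913 kg·m².
I_balls = 2·m·(L/2)² = 2(0.615)(0.3235)² = 0.1287 kg·m².
Total I = 0.1579 kg·m².
τ = F·(L/2) = (25.2)(0.324) = 8.152 N·m.
α = τ/I = 8.152/0.1579 = 51.65 rad/s².

α ≈ 51.6 rad/s²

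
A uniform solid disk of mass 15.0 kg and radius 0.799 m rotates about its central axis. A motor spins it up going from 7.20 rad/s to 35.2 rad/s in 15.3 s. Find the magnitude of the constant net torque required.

τ ≈ 8.76 N·m

I = ½MR² = (1/2)(15.0)(0.799)² = 4.788 kg·m².
α = Δω/Δt = (35.2 − 7.20)/15.3 = 1.830 rad/s².
τ = Iα = (4.788)(1.830) = 8.762 N·m.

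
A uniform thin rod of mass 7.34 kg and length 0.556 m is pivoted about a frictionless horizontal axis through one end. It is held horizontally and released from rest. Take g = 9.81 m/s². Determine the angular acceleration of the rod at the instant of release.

About the pivot, I = (1/3)ML² = (1/3)(7.34)(0.556)² = 0.7564 kg·m².
The weight acts at the center, a distance L/2 = 0.2780 m from the pivot; τ = Mg(L/2) = 20.02 N·m.
α = τ/I = 20.02/0.7564 = 26.47 rad/s².

α ≈ 26.5 rad/s²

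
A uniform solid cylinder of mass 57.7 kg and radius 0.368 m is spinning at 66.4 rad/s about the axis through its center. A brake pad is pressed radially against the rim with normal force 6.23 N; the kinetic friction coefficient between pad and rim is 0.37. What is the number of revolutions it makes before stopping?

I = ½MR² = (1/2)(57.7)(0.368)² = 3.907 kg·m².
Friction force f = μN = (0.37)(6.23) = 2.305 N at the rim; torque magnitude τ = fR = 0.8483 N·m, opposing ω.
|α| = τ/I = 0.8483/3.907 = 0.2171 rad/s² (deceleration).
ω² = ω₀² − 2|α|θ with ω = 0 ⇒ θ = ω₀²/(2|α|) = 10150 rad = 1616 rev.

≈ 1620 revolutions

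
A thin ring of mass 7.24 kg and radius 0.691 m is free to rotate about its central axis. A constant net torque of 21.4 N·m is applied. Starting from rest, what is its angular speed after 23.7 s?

I = MR² = (7.24)(0.691)² = 3.457 kg·m².
α = τ/I = 21.4/3.457 = 6.190 rad/s².
ω = ω₀ + αt = 0 + (6.190)(23.7) = 146.7 rad/s.

ω ≈ 147 rad/s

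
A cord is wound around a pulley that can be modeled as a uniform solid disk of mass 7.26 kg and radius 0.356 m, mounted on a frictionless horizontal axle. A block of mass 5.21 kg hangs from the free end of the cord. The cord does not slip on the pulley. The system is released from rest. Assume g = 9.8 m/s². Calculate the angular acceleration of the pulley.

α ≈ 16.2 rad/s²

I = ½MR² = (1/2)(7.26)(0.356)² = 0.4601 kg·m².
Block: mg − T = ma. Pulley: TR = Iα. No-slip: a = αR, so T = (I/R²)a = 3.630·a.
Then mg = (m + 3.630)a, so a = (5.21)(9.8)/(5.21 + 3.630) = 5.776 m/s².
α = a/R = 5.776/0.356 = 16.22 rad/s².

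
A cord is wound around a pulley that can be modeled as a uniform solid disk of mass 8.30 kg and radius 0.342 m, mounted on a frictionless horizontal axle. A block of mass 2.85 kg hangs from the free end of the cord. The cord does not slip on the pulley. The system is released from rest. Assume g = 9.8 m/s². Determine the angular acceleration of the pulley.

I = ½MR² = (1/2)(8.30)(0.342)² = 0.4854 kg·m².
Block: mg − T = ma. Pulley: TR = Iα. No-slip: a = αR, so T = (I/R²)a = 4.150·a.
Then mg = (m + 4.150)a, so a = (2.85)(9.8)/(2.85 + 4.150) = 3.990 m/s².
α = a/R = 3.990/0.342 = 11.67 rad/s².

α ≈ 11.7 rad/s²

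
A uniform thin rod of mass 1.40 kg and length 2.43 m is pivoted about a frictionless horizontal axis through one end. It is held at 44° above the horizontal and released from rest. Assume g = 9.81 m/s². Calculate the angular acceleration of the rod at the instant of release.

About the pivot, I = (1/3)ML² = (1/3)(1.40)(2.43)² = 2.756 kg·m².
The weight acts at the center, a distance L/2 = 1.215 m from the pivot; τ = Mg(L/2) cos 44° = 12.00 N·m.
α = τ/I = 12.00/2.756 = 4.356 rad/s².

α ≈ 4.36 rad/s²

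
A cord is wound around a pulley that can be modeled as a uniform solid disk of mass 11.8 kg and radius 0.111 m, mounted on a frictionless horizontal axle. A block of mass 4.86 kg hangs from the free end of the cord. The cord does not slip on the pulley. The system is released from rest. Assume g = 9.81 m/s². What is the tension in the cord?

I = ½MR² = (1/2)(11.8)(0.111)² = 0.07269 kg·m².
Block: mg − T = ma. Pulley: TR = Iα. No-slip: a = αR, so T = (I/R²)a = 5.900·a.
Then mg = (m + 5.900)a, so a = (4.86)(9.81)/(4.86 + 5.900) = 4.431 m/s².
T = 5.900·a = 26.14 N.

T ≈ 26.1 N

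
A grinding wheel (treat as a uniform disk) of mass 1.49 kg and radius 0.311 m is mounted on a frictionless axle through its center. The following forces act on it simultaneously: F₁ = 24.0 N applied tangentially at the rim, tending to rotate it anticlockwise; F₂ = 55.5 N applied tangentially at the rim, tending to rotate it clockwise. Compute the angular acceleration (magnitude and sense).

I = ½MR² = (1/2)(1.49)(0.311)² = 0.07206 kg·m².
Taking anticlockwise as positive: τ₁ = +(24.0)(0.311) = +7.464 N·m; τ₂ = −(55.5)(0.311) = −17.26 N·m.
Net torque τ = -9.796 N·m.
α = τ/I = -9.796/0.07206 = -136.0 rad/s².

α ≈ 136 rad/s², clockwise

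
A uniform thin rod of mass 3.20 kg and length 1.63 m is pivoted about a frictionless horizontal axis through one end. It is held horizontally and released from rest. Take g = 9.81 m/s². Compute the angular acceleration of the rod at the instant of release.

α ≈ 9.03 rad/s²

About the pivot, I = (1/3)ML² = (1/3)(3.20)(1.63)² = 2.834 kg·m².
The weight acts at the center, a distance L/2 = 0.8150 m from the pivot; τ = Mg(L/2) = 25.58 N·m.
α = τ/I = 25.58/2.834 = 9.028 rad/s².
(Equivalently α = (3g/(2L)) = 9.028 rad/s².)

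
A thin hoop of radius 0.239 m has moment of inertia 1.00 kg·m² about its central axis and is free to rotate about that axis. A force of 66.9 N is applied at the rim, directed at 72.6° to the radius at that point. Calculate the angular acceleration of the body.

α ≈ 15.3 rad/s²

Only the tangential component produces torque: τ = F R sinθ = (66.9)(0.239) sin 72.6° = 15.26 N·m.
From τ = Iα: α = 15.26/1.000 = 15.26 rad/s².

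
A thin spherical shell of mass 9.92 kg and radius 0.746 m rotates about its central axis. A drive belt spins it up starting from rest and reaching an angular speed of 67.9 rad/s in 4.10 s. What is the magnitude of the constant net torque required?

I = (2/3)MR² = (2/3)(9.92)(0.746)² = 3.680 kg·m².
α = Δω/Δt = (67.9 − 0)/4.10 = 16.56 rad/s².
τ = Iα = (3.680)(16.56) = 60.95 N·m.

τ ≈ 61.0 N·m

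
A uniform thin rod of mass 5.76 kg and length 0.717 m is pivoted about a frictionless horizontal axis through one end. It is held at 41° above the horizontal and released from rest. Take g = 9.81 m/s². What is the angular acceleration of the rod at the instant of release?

α ≈ 15.5 rad/s²

About the pivot, I = (1/3)ML² = (1/3)(5.76)(0.717)² = 0.9871 kg·m².
The weight acts at the center, a distance L/2 = 0.3585 m from the pivot; τ = Mg(L/2) cos 41° = 15.29 N·m.
α = τ/I = 15.29/0.9871 = 15.49 rad/s².
(Equivalently α = (3g/(2L)) cos 41° = 15.49 rad/s².)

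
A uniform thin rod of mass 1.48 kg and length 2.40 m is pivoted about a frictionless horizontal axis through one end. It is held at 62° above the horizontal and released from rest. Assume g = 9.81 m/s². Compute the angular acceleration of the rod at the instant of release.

About the pivot, I = (1/3)ML² = (1/3)(1.48)(2.40)² = 2.842 kg·m².
The weight acts at the center, a distance L/2 = 1.200 m from the pivot; τ = Mg(L/2) cos 62° = 8.179 N·m.
α = τ/I = 8.179/2.842 = 2.878 rad/s².
(Equivalently α = (3g/(2L)) cos 62° = 2.878 rad/s².)

α ≈ 2.88 rad/s²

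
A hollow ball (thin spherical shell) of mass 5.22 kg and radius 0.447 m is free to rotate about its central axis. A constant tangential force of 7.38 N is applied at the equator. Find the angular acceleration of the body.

I = (2/3)MR² = (2/3)(5.22)(0.447)² = 0.6953 kg·m².
τ = F R = (7.38)(0.447) = 3.299 N·m.
From τ = Iα: α = 3.299/0.6953 = 4.744 rad/s².

α ≈ 4.74 rad/s²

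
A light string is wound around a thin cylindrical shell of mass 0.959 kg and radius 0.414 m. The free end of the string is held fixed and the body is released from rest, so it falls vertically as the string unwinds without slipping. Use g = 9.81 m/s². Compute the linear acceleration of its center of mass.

a ≈ 4.91 m/s²

Translation: Mg − T = Ma. Rotation about the center: TR = Iα with I = MR².
With a = αR: T = (I/R²)a = M a, so Mg = (1 + 1.000)Ma.
a = g/(1 + 1.000) = 9.81/2.000 = 4.905 m/s².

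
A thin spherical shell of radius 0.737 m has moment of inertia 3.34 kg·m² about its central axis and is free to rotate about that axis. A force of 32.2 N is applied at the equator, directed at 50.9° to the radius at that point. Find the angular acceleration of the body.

Only the tangential component produces torque: τ = F R sinθ = (32.2)(0.737) sin 50.9° = 18.42 N·m.
Newton's second law for rotation, τ = Iα, gives α = τ/I = 18.42/3.340 = 5.514 rad/s².

α ≈ 5.51 rad/s²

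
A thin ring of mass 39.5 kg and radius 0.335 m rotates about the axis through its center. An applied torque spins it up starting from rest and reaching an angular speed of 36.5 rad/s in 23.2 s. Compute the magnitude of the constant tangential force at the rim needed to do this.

I = MR² = (39.5)(0.335)² = 4.433 kg·m².
α = Δω/Δt = (36.5 − 0)/23.2 = 1.573 rad/s².
The required torque is τ = Iα = (4.433)(1.573) = 6.974 N·m.
A tangential force at the rim gives τ = FR, so F = τ/R = 6.974/0.335 = 20.82 N.

F ≈ 20.8 N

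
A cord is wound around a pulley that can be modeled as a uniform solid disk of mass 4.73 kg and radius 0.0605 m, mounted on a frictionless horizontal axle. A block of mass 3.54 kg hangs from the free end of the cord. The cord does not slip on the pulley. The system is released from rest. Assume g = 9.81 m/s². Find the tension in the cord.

T ≈ 13.9 N

I = ½MR² = (1/2)(4.73)(0.0605)² = 0.008656 kg·m².
Block: mg − T = ma. Pulley: TR = Iα. No-slip: a = αR, so T = (I/R²)a = 2.365·a.
Then mg = (m + 2.365)a, so a = (3.54)(9.81)/(3.54 + 2.365) = 5.881 m/s².
T = 2.365·a = 13.91 N.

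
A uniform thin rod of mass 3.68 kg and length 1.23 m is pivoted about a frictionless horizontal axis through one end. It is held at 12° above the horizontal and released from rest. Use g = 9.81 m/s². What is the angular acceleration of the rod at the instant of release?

α ≈ 11.7 rad/s²

About the pivot, I = (1/3)ML² = (1/3)(3.68)(1.23)² = 1.856 kg·m².
The weight acts at the center, a distance L/2 = 0.6150 m from the pivot; τ = Mg(L/2) cos 12° = 21.72 N·m.
α = τ/I = 21.72/1.856 = 11.70 rad/s².
(Equivalently α = (3g/(2L)) cos 12° = 11.70 rad/s².)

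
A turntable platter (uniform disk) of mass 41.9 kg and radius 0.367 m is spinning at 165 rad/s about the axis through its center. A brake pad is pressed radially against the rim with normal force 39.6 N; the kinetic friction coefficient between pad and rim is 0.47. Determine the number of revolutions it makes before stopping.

I = ½MR² = (1/2)(41.9)(0.367)² = 2.822 kg·m².
Friction force f = μN = (0.47)(39.6) = 18.61 N at the rim; torque magnitude τ = fR = 6.831 N·m, opposing ω.
|α| = τ/I = 6.831/2.822 = 2.421 rad/s² (deceleration).
ω² = ω₀² − 2|α|θ with ω = 0 ⇒ θ = ω₀²/(2|α|) = 5623 rad = 895.0 rev.

≈ 895 revolutions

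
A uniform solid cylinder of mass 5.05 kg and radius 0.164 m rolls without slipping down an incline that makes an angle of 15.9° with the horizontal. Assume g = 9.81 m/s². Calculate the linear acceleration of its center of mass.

Translation along the incline: Mg sinθ − f = Ma.
Rotation about the center: fR = Iα with I = ½MR². No-slip gives a = αR, so f = (I/R²)a = (1/2)M a.
Substituting: Mg sinθ = (1 + 0.5000)Ma, so a = g sinθ/(1 + 0.5000) = (9.81) sin 15.9° / 1.500 = 1.792 m/s².

a ≈ 1.79 m/s²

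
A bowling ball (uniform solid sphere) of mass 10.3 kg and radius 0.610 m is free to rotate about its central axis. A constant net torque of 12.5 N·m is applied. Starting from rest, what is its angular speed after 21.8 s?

ω ≈ 178 rad/s

I = (2/5)MR² = (2/5)(10.3)(0.610)² = 1.533 kg·m².
α = τ/I = 12.5/1.533 = 8.154 rad/s².
ω = ω₀ + αt = 0 + (8.154)(21.8) = 177.8 rad/s.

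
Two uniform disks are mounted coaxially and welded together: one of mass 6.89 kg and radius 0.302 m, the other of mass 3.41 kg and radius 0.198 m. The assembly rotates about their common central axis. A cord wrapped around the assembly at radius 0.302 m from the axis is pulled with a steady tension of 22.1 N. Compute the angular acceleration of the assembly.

I = ½M₁R₁² + ½M₂R₂² = ½(6.89)(0.302)² + ½(3.41)(0.198)² = 0.3810 kg·m².
τ = F r = (22.1)(0.302) = 6.674 N·m.
α = τ/I = 6.674/0.3810 = 17.52 rad/s².

α ≈ 17.5 rad/s²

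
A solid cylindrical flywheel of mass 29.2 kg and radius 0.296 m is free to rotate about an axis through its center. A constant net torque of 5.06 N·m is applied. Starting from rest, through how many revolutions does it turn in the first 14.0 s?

I = ½MR² = (1/2)(29.2)(0.296)² = 1.279 kg·m².
α = τ/I = 5.06/1.279 = 3.956 rad/s².
θ = ½αt² = ½(3.956)(14.0)² = 387.7 rad.
Revolutions = θ/(2π) = 61.70.

≈ 61.7 revolutions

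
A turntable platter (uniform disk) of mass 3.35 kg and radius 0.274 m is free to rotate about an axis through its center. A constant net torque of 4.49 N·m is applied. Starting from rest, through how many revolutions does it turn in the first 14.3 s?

I = ½MR² = (1/2)(3.35)(0.274)² = 0.1258 kg·m².
α = τ/I = 4.49/0.1258 = 35.71 rad/s².
θ = ½αt² = ½(35.71)(14.3)² = 3651 rad.
Revolutions = θ/(2π) = 581.0.

≈ 581 revolutions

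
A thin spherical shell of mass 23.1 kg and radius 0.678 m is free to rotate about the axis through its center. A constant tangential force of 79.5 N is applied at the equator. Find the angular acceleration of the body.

I = (2/3)MR² = (2/3)(23.1)(0.678)² = 7.079 kg·m².
τ = F R = (79.5)(0.678) = 53.90 N·m.
Newton's second law for rotation, τ = Iα, gives α = τ/I = 53.90/7.079 = 7.614 rad/s².

α ≈ 7.61 rad/s²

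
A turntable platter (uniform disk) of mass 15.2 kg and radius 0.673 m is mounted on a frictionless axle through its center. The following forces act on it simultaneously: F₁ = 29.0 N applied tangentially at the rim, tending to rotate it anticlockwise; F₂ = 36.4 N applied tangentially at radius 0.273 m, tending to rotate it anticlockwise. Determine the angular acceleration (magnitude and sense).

I = ½MR² = (1/2)(15.2)(0.673)² = 3.442 kg·m².
Taking anticlockwise as positive: τ₁ = +(29.0)(0.673) = +19.52 N·m; τ₂ = +(36.4)(0.273) = +9.937 N·m.
Net torque τ = 29.45 N·m.
α = τ/I = 29.45/3.442 = 8.557 rad/s².

α ≈ 8.56 rad/s², anticlockwise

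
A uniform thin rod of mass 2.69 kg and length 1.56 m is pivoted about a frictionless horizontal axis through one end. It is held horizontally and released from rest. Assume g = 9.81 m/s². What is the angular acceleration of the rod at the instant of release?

About the pivot, I = (1/3)ML² = (1/3)(2.69)(1.56)² = 2.182 kg·m².
The weight acts at the center, a distance L/2 = 0.7800 m from the pivot; τ = Mg(L/2) = 20.58 N·m.
α = τ/I = 20.58/2.182 = 9.433 rad/s².
(Equivalently α = (3g/(2L)) = 9.433 rad/s².)

α ≈ 9.43 rad/s²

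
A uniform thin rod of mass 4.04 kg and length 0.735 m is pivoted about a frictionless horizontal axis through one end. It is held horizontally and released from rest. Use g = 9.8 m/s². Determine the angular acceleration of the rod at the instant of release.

α ≈ 20.0 rad/s²

About the pivot, I = (1/3)ML² = (1/3)(4.04)(0.735)² = 0.7275 kg·m².
The weight acts at the center, a distance L/2 = 0.3675 m from the pivot; τ = Mg(L/2) = 14.55 N·m.
α = τ/I = 14.55/0.7275 = 20.00 rad/s².
(Equivalently α = (3g/(2L)) = 20.00 rad/s².)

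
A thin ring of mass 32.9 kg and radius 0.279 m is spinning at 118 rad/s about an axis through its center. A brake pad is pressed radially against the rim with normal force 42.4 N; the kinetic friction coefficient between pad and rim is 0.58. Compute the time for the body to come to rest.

t ≈ 44.0 s

I = MR² = (32.9)(0.279)² = 2.561 kg·m².
Friction force f = μN = (0.58)(42.4) = 24.59 N at the rim; torque magnitude τ = fR = 6.861 N·m, opposing ω.
|α| = τ/I = 6.861/2.561 = 2.679 rad/s² (deceleration).
0 = ω₀ − |α|t ⇒ t = ω₀/|α| = 118/2.679 = 44.04 s.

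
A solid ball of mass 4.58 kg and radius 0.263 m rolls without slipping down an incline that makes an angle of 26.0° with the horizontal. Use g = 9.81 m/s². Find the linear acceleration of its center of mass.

a ≈ 3.07 m/s²

Translation along the incline: Mg sinθ − f = Ma.
Rotation about the center: fR = Iα with I = (2/5)MR². No-slip gives a = αR, so f = (I/R²)a = (2/5)M a.
Substituting: Mg sinθ = (1 + 0.4000)Ma, so a = g sinθ/(1 + 0.4000) = (9.81) sin 26.0° / 1.400 = 3.072 m/s².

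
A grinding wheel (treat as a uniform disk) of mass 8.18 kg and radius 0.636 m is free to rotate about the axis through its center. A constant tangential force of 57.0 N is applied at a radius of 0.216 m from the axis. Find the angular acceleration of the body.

α ≈ 7.44 rad/s²

I = ½MR² = (1/2)(8.18)(0.636)² = 1.654 kg·m².
τ = F·r = (57.0)(0.216) = 12.31 N·m.
Newton's second law for rotation, τ = Iα, gives α = τ/I = 12.31/1.654 = 7.442 rad/s².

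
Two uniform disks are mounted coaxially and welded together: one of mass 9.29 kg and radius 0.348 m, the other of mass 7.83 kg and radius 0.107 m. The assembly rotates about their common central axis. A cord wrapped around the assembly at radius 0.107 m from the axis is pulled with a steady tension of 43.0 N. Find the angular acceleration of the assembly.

I = ½M₁R₁² + ½M₂R₂² = ½(9.29)(0.348)² + ½(7.83)(0.107)² = 0.6074 kg·m².
τ = F r = (43.0)(0.107) = 4.601 N·m.
α = τ/I = 4.601/0.6074 = 7.576 rad/s².

α ≈ 7.58 rad/s²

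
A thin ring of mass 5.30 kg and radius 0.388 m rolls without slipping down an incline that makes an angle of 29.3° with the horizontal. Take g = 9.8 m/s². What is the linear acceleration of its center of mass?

a ≈ 2.40 m/s²

Translation along the incline: Mg sinθ − f = Ma.
Rotation about the center: fR = Iα with I = MR². No-slip gives a = αR, so f = (I/R²)a = M a.
Substituting: Mg sinθ = (1 + 1.000)Ma, so a = g sinθ/(1 + 1.000) = (9.8) sin 29.3° / 2.000 = 2.398 m/s².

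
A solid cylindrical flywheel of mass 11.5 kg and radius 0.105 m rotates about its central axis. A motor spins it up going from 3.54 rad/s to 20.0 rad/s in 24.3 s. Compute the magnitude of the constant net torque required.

τ ≈ 0.0429 N·m

I = ½MR² = (1/2)(11.5)(0.105)² = 0.06339 kg·m².
α = Δω/Δt = (20.0 − 3.54)/24.3 = 0.6774 rad/s².
τ = Iα = (0.06339)(0.6774) = 0.04294 N·m.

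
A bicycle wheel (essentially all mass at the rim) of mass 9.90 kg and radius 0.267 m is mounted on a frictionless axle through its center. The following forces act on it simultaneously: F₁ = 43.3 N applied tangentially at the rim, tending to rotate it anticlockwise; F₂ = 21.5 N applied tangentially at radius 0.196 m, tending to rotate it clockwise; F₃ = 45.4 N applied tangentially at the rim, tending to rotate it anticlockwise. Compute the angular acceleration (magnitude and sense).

α ≈ 27.6 rad/s², anticlockwise

I = MR² = (9.90)(0.267)² = 0.7058 kg·m².
Taking anticlockwise as positive: τ₁ = +(43.3)(0.267) = +11.56 N·m; τ₂ = −(21.5)(0.196) = −4.214 N·m; τ₃ = +(45.4)(0.267) = +12.12 N·m.
Net torque τ = 19.47 N·m.
α = τ/I = 19.47/0.7058 = 27.59 rad/s².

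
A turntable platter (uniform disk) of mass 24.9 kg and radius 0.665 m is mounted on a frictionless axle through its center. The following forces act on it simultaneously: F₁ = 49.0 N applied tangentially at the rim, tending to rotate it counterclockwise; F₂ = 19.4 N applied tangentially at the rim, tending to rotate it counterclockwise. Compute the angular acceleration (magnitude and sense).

α ≈ 8.26 rad/s², counterclockwise

I = ½MR² = (1/2)(24.9)(0.665)² = 5.506 kg·m².
Taking counterclockwise as positive: τ₁ = +(49.0)(0.665) = +32.59 N·m; τ₂ = +(19.4)(0.665) = +12.90 N·m.
Net torque τ = 45.49 N·m.
α = τ/I = 45.49/5.506 = 8.262 rad/s².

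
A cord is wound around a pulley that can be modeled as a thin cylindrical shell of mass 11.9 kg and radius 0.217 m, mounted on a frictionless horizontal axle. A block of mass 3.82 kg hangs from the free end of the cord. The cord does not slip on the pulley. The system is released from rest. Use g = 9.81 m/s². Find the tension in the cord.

T ≈ 28.4 N

I = MR² = (11.9)(0.217)² = 0.5604 kg·m².
Block: mg − T = ma. Pulley: TR = Iα. No-slip: a = αR, so T = (I/R²)a = 11.90·a.
Then mg = (m + 11.90)a, so a = (3.82)(9.81)/(3.82 + 11.90) = 2.384 m/s².
T = 11.90·a = 28.37 N.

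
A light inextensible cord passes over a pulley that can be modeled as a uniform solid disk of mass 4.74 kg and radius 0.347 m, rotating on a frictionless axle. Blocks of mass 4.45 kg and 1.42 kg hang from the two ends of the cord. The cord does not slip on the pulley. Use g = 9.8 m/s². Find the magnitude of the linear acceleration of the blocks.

a ≈ 3.60 m/s²

I = ½MR² = (1/2)(4.74)(0.347)² = 0.2854 kg·m².
Heavier block: m₁g − T₁ = m₁a. Lighter block: T₂ − m₂g = m₂a.
Pulley: (T₁ − T₂)R = Iα = I(a/R), so T₁ − T₂ = (I/R²)a = (1/2)M_p a = 2.370·a.
Adding the three: (m₁ − m₂)g = (m₁ + m₂ + 2.370)a, so a = (4.45 − 1.42)(9.8)/(4.45 + 1.42 + 2.370) = 3.604 m/s².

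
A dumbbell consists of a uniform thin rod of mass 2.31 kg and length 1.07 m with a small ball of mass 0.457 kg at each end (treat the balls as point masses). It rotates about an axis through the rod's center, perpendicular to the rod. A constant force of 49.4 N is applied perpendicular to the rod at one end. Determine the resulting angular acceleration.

α ≈ 54.8 rad/s²

I_rod = (1/12)ML² = (1/12)(2.31)(1.07)² = 0.2204 kg·m².
I_balls = 2·m·(L/2)² = 2(0.457)(0.5350)² = 0.2616 kg·m².
Total I = 0.4820 kg·m².
τ = F·(L/2) = (49.4)(0.535) = 26.43 N·m.
α = τ/I = 26.43/0.4820 = 54.83 rad/s².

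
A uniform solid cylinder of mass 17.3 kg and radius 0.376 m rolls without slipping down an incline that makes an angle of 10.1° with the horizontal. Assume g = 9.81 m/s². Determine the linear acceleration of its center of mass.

Translation along the incline: Mg sinθ − f = Ma.
Rotation about the center: fR = Iα with I = ½MR². No-slip gives a = αR, so f = (I/R²)a = (1/2)M a.
Substituting: Mg sinθ = (1 + 0.5000)Ma, so a = g sinθ/(1 + 0.5000) = (9.81) sin 10.1° / 1.500 = 1.147 m/s².

a ≈ 1.15 m/s²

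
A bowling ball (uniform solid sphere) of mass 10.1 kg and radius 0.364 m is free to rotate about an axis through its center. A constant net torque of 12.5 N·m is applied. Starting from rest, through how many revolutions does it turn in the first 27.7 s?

I = (2/5)MR² = (2/5)(10.1)(0.364)² = 0.5353 kg·m².
α = τ/I = 12.5/0.5353 = 23.35 rad/s².
θ = ½αt² = ½(23.35)(27.7)² = 8959 rad.
Revolutions = θ/(2π) = 1426.

≈ 1430 revolutions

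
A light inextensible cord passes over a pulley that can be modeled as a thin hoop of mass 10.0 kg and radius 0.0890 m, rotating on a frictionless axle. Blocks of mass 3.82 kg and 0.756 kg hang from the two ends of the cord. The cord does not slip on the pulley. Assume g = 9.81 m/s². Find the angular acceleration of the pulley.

I = MR² = (10.0)(0.0890)² = 0.07921 kg·m².
Heavier block: m₁g − T₁ = m₁a. Lighter block: T₂ − m₂g = m₂a.
Pulley: (T₁ − T₂)R = Iα = I(a/R), so T₁ − T₂ = (I/R²)a = 1·M_p a = 10.00·a.
Adding the three: (m₁ − m₂)g = (m₁ + m₂ + 10.00)a, so a = (3.82 − 0.756)(9.81)/(3.82 + 0.756 + 10.00) = 2.062 m/s².
α = a/R = 2.062/0.0890 = 23.17 rad/s².

α ≈ 23.2 rad/s²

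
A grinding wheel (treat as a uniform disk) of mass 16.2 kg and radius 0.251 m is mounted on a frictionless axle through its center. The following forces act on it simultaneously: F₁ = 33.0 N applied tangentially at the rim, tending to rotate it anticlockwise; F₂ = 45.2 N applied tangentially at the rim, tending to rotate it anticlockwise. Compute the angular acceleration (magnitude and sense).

α ≈ 38.5 rad/s², anticlockwise

I = ½MR² = (1/2)(16.2)(0.251)² = 0.5103 kg·m².
Taking anticlockwise as positive: τ₁ = +(33.0)(0.251) = +8.283 N·m; τ₂ = +(45.2)(0.251) = +11.35 N·m.
Net torque τ = 19.63 N·m.
α = τ/I = 19.63/0.5103 = 38.46 rad/s².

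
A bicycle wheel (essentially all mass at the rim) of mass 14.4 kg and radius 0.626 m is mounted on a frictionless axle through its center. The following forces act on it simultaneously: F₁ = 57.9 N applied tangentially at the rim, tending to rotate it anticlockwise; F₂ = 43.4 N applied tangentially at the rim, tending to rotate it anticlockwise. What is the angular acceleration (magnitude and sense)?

I = MR² = (14.4)(0.626)² = 5.643 kg·m².
Taking anticlockwise as positive: τ₁ = +(57.9)(0.626) = +36.25 N·m; τ₂ = +(43.4)(0.626) = +27.17 N·m.
Net torque τ = 63.41 N·m.
α = τ/I = 63.41/5.643 = 11.24 rad/s².

α ≈ 11.2 rad/s², anticlockwise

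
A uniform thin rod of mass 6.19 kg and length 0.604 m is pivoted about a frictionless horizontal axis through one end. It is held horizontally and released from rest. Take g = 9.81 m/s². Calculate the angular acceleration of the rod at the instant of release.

α ≈ 24.4 rad/s²

About the pivot, I = (1/3)ML² = (1/3)(6.19)(0.604)² = 0.7527 kg·m².
The weight acts at the center, a distance L/2 = 0.3020 m from the pivot; τ = Mg(L/2) = 18.34 N·m.
α = τ/I = 18.34/0.7527 = 24.36 rad/s².
(Equivalently α = (3g/(2L)) = 24.36 rad/s².)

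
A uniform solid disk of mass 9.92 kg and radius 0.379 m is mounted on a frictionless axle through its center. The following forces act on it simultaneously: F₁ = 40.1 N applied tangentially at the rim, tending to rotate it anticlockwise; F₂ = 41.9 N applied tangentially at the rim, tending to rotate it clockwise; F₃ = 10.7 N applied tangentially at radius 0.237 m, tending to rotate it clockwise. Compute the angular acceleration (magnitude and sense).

α ≈ 4.52 rad/s², clockwise

I = ½MR² = (1/2)(9.92)(0.379)² = 0.7125 kg·m².
Taking anticlockwise as positive: τ₁ = +(40.1)(0.379) = +15.20 N·m; τ₂ = −(41.9)(0.379) = −15.88 N·m; τ₃ = −(10.7)(0.237) = −2.536 N·m.
Net torque τ = -3.218 N·m.
α = τ/I = -3.218/0.7125 = -4.517 rad/s².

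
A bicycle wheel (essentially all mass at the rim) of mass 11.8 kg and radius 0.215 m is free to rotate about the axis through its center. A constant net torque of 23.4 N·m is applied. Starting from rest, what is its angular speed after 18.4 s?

ω ≈ 789 rad/s

I = MR² = (11.8)(0.215)² = 0.5455 kg·m².
α = τ/I = 23.4/0.5455 = 42.90 rad/s².
ω = ω₀ + αt = 0 + (42.90)(18.4) = 789.4 rad/s.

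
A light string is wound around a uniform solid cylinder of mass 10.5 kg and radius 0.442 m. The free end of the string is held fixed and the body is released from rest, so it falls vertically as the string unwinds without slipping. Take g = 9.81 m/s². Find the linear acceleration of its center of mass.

Translation: Mg − T = Ma. Rotation about the center: TR = Iα with I = ½MR².
With a = αR: T = (I/R²)a = (1/2)M a, so Mg = (1 + 0.5000)Ma.
a = g/(1 + 0.5000) = 9.81/1.500 = 6.540 m/s².

a ≈ 6.54 m/s²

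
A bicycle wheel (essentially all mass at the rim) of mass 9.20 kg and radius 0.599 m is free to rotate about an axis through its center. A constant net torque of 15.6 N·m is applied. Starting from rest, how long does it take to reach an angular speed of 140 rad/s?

t ≈ 29.6 s

I = MR² = (9.20)(0.599)² = 3.301 kg·m².
α = τ/I = 15.6/3.301 = 4.726 rad/s².
ω = αt ⇒ t = ω/α = 140/4.726 = 29.62 s.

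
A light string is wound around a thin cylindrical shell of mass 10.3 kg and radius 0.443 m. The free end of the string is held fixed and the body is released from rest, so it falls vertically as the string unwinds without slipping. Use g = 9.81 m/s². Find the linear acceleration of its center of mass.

a ≈ 4.91 m/s²

Translation: Mg − T = Ma. Rotation about the center: TR = Iα with I = MR².
With a = αR: T = (I/R²)a = M a, so Mg = (1 + 1.000)Ma.
a = g/(1 + 1.000) = 9.81/2.000 = 4.905 m/s².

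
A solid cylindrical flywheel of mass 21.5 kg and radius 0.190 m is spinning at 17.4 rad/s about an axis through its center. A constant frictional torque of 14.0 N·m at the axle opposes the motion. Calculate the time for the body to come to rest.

t ≈ 0.482 s

I = ½MR² = (1/2)(21.5)(0.190)² = 0.3881 kg·m².
The net torque has magnitude 14.0 N·m, opposing ω.
|α| = τ/I = 14.00/0.3881 = 36.08 rad/s² (deceleration).
0 = ω₀ − |α|t ⇒ t = ω₀/|α| = 17.4/36.08 = 0.4823 s.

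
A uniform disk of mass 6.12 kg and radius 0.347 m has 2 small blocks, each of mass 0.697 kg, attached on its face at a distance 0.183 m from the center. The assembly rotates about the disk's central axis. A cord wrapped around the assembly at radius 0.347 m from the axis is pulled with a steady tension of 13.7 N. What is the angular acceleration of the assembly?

I_disk = ½MR² = ½(6.12)(0.347)² = 0.3685 kg·m².
I_blocks = 2·m·r² = 2(0.697)(0.183)² = 0.04668 kg·m².
Total I = 0.4151 kg·m².
τ = F r = (13.7)(0.347) = 4.754 N·m.
α = τ/I = 4.754/0.4151 = 11.45 rad/s².

α ≈ 11.5 rad/s²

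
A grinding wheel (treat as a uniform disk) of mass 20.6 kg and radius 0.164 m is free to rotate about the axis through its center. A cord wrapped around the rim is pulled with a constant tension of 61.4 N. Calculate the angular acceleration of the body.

α ≈ 36.3 rad/s²

I = ½MR² = (1/2)(20.6)(0.164)² = 0.2770 kg·m².
τ = F R = (61.4)(0.164) = 10.07 N·m.
From τ = Iα: α = 10.07/0.2770 = 36.35 rad/s².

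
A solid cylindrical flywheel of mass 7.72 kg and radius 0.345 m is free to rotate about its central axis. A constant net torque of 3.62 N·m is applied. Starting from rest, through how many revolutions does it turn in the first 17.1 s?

I = ½MR² = (1/2)(7.72)(0.345)² = 0.4594 kg·m².
α = τ/I = 3.62/0.4594 = 7.879 rad/s².
θ = ½αt² = ½(7.879)(17.1)² = 1152 rad.
Revolutions = θ/(2π) = 183.3.

≈ 183 revolutions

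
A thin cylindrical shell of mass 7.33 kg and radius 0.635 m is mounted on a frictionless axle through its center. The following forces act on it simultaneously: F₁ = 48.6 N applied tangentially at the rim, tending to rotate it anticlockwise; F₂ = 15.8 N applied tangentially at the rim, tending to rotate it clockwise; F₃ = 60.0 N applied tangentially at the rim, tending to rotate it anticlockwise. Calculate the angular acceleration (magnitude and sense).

I = MR² = (7.33)(0.635)² = 2.956 kg·m².
Taking anticlockwise as positive: τ₁ = +(48.6)(0.635) = +30.86 N·m; τ₂ = −(15.8)(0.635) = −10.03 N·m; τ₃ = +(60.0)(0.635) = +38.10 N·m.
Net torque τ = 58.93 N·m.
α = τ/I = 58.93/2.956 = 19.94 rad/s².

α ≈ 19.9 rad/s², anticlockwise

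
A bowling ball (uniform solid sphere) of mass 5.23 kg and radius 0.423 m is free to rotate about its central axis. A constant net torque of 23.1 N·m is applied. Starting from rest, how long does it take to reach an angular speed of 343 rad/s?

I = (2/5)MR² = (2/5)(5.23)(0.423)² = 0.3743 kg·m².
α = τ/I = 23.1/0.3743 = 61.71 rad/s².
ω = αt ⇒ t = ω/α = 343/61.71 = 5.558 s.

t ≈ 5.56 s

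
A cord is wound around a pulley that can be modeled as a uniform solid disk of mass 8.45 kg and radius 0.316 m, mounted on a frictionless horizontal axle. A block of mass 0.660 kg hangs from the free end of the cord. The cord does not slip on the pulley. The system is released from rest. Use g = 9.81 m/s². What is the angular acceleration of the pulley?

I = ½MR² = (1/2)(8.45)(0.316)² = 0.4219 kg·m².
Block: mg − T = ma. Pulley: TR = Iα. No-slip: a = αR, so T = (I/R²)a = 4.225·a.
Then mg = (m + 4.225)a, so a = (0.660)(9.81)/(0.660 + 4.225) = 1.325 m/s².
α = a/R = 1.325/0.316 = 4.194 rad/s².

α ≈ 4.19 rad/s²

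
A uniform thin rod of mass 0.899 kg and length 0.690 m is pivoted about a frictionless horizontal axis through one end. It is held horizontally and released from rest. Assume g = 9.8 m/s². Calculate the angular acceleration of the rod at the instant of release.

α ≈ 21.3 rad/s²

About the pivot, I = (1/3)ML² = (1/3)(0.899)(0.690)² = 0.1427 kg·m².
The weight acts at the center, a distance L/2 = 0.3450 m from the pivot; τ = Mg(L/2) = 3.040 N·m.
α = τ/I = 3.040/0.1427 = 21.30 rad/s².
(Equivalently α = (3g/(2L)) = 21.30 rad/s².)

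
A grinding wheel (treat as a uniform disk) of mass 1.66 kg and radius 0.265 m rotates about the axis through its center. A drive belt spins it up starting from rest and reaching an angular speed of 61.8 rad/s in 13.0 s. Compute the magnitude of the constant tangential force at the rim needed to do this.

F ≈ 1.05 N

I = ½MR² = (1/2)(1.66)(0.265)² = 0.05829 kg·m².
α = Δω/Δt = (61.8 − 0)/13.0 = 4.754 rad/s².
The required torque is τ = Iα = (0.05829)(4.754) = 0.2771 N·m.
A tangential force at the rim gives τ = FR, so F = τ/R = 0.2771/0.265 = 1.046 N.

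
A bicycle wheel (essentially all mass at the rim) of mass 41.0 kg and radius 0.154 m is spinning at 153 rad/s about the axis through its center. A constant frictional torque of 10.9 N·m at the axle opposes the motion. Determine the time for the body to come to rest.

t ≈ 13.6 s

I = MR² = (41.0)(0.154)² = 0.9724 kg·m².
The net torque has magnitude 10.9 N·m, opposing ω.
|α| = τ/I = 10.90/0.9724 = 11.21 rad/s² (deceleration).
0 = ω₀ − |α|t ⇒ t = ω₀/|α| = 153/11.21 = 13.65 s.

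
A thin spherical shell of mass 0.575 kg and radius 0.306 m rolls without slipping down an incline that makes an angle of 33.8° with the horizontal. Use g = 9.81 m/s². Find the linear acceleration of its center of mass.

Translation along the incline: Mg sinθ − f = Ma.
Rotation about the center: fR = Iα with I = (2/3)MR². No-slip gives a = αR, so f = (I/R²)a = (2/3)M a.
Substituting: Mg sinθ = (1 + 0.6667)Ma, so a = g sinθ/(1 + 0.6667) = (9.81) sin 33.8° / 1.667 = 3.274 m/s².

a ≈ 3.27 m/s²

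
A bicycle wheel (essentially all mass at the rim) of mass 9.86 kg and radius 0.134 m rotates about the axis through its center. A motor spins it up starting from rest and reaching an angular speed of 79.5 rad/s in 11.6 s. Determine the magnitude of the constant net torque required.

τ ≈ 1.21 N·m

I = MR² = (9.86)(0.134)² = 0.1770 kg·m².
α = Δω/Δt = (79.5 − 0)/11.6 = 6.853 rad/s².
τ = Iα = (0.1770)(6.853) = 1.213 N·m.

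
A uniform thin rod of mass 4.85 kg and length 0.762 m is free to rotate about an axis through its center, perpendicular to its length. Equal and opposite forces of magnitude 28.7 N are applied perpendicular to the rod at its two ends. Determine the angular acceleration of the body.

α ≈ 93.2 rad/s²

I = (1/12)ML² = (1/12)(4.85)(0.762)² = 0.2347 kg·m².
The couple gives τ = F·(L/2) + F·(L/2) = F L = (28.7)(0.762) = 21.87 N·m.
Newton's second law for rotation, τ = Iα, gives α = τ/I = 21.87/0.2347 = 93.19 rad/s².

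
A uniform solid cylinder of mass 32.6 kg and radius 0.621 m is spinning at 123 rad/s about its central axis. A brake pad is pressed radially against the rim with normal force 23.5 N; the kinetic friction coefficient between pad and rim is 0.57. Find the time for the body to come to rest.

t ≈ 92.9 s

I = ½MR² = (1/2)(32.6)(0.621)² = 6.286 kg·m².
Friction force f = μN = (0.57)(23.5) = 13.39 N at the rim; torque magnitude τ = fR = 8.318 N·m, opposing ω.
|α| = τ/I = 8.318/6.286 = 1.323 rad/s² (deceleration).
0 = ω₀ − |α|t ⇒ t = ω₀/|α| = 123/1.323 = 92.95 s.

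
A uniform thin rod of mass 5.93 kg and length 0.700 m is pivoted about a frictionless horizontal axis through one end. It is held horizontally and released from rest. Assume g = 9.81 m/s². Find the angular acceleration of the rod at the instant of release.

About the pivot, I = (1/3)ML² = (1/3)(5.93)(0.700)² = 0.9686 kg·m².
The weight acts at the center, a distance L/2 = 0.3500 m from the pivot; τ = Mg(L/2) = 20.36 N·m.
α = τ/I = 20.36/0.9686 = 21.02 rad/s².
(Equivalently α = (3g/(2L)) = 21.02 rad/s².)

α ≈ 21.0 rad/s²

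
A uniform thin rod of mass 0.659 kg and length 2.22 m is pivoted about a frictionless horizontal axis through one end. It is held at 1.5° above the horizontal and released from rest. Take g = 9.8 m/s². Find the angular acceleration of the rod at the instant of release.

α ≈ 6.62 rad/s²

About the pivot, I = (1/3)ML² = (1/3)(0.659)(2.22)² = 1.083 kg·m².
The weight acts at the center, a distance L/2 = 1.110 m from the pivot; τ = Mg(L/2) cos 1.5° = 7.166 N·m.
α = τ/I = 7.166/1.083 = 6.619 rad/s².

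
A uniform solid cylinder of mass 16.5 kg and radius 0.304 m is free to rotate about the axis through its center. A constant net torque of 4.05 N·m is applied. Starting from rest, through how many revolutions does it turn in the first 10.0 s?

≈ 42.3 revolutions

I = ½MR² = (1/2)(16.5)(0.304)² = 0.7624 kg·m².
α = τ/I = 4.05/0.7624 = 5.312 rad/s².
θ = ½αt² = ½(5.312)(10.0)² = 265.6 rad.
Revolutions = θ/(2π) = 42.27.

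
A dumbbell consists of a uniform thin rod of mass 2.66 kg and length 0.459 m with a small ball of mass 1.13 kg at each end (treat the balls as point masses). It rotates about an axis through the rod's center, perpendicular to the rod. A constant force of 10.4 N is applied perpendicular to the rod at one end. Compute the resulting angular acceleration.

I_rod = (1/12)ML² = (1/12)(2.66)(0.459)² = 0.04670 kg·m².
I_balls = 2·m·(L/2)² = 2(1.13)(0.2295)² = 0.1190 kg·m².
Total I = 0.1657 kg·m².
τ = F·(L/2) = (10.4)(0.230) = 2.387 N·m.
α = τ/I = 2.387/0.1657 = 14.40 rad/s².

α ≈ 14.4 rad/s²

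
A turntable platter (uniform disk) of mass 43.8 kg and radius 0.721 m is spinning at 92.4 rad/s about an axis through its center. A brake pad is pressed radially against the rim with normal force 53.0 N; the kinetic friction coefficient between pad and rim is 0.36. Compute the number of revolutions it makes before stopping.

I = ½MR² = (1/2)(43.8)(0.721)² = 11.38 kg·m².
Friction force f = μN = (0.36)(53.0) = 19.08 N at the rim; torque magnitude τ = fR = 13.76 N·m, opposing ω.
|α| = τ/I = 13.76/11.38 = 1.208 rad/s² (deceleration).
ω² = ω₀² − 2|α|θ with ω = 0 ⇒ θ = ω₀²/(2|α|) = 3533 rad = 562.3 rev.

≈ 562 revolutions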